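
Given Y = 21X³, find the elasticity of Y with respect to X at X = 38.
Elasticity = 3

Elasticity = (dY/dX) · (X/Y)

dY/dX = 63·X²
At X = 38: dY/dX = 90972, Y = 1152312

Elasticity = 90972 · (38 / 1152312) = 3

Interpretation: for a small percentage change in X, the percentage change in Y is approximately 3.00 times as large.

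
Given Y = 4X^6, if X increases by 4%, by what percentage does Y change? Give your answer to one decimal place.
26.5%

For Y = 4X^6:
If X → X(1 + 0.04)
Then Y → Y · (1 + 0.04)^6
     ≈ Y · 1.2653

Percentage change = ((1 + 0.04)^6 − 1) × 100% ≈ 26.5%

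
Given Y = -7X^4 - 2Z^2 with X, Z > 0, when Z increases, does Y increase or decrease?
Y decreases

Taking the partial derivative:
∂Y/∂Z = -4Z

∂Y/∂Z = -4Z < 0 (assuming positive values)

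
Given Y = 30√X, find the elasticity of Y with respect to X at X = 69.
Elasticity = 1/2

Elasticity = (dY/dX) · (X/Y)

dY/dX = 15/√X
At X = 69: dY/dX = 5·√69/23, Y = 30·√69

Elasticity = (5·√69/23) · (69 / (30·√69)) = 1/2

Interpretation: for a small percentage change in X, the percentage change in Y is approximately 0.50 times as large.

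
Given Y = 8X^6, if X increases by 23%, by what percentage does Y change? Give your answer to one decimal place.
246.3%

For Y = 8X^6:
If X → X(1 + 0.23)
Then Y → Y · (1 + 0.23)^6
     ≈ Y · 3.4628

Percentage change = ((1 + 0.23)^6 − 1) × 100% ≈ 246.3%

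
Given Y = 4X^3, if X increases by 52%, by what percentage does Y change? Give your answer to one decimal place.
251.2%

For Y = 4X^3:
If X → X(1 + 0.52)
Then Y → Y · (1 + 0.52)^3
     ≈ Y · 3.5118

Percentage change = ((1 + 0.52)^3 − 1) × 100% ≈ 251.2%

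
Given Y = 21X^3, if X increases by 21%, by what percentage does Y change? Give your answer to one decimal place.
77.2%

For Y = 21X^3:
If X → X(1 + 0.21)
Then Y → Y · (1 + 0.21)^3
     ≈ Y · 1.7716

Percentage change = ((1 + 0.21)^3 − 1) × 100% ≈ 77.2%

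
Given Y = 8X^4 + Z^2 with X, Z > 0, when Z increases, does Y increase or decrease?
Y increases

Taking the partial derivative:
∂Y/∂Z = 2Z

∂Y/∂Z = 2Z > 0 (assuming positive values)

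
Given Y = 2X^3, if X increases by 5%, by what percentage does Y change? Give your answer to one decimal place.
15.8%

For Y = 2X^3:
If X → X(1 + 0.05)
Then Y → Y · (1 + 0.05)^3
     ≈ Y · 1.1576

Percentage change = ((1 + 0.05)^3 − 1) × 100% ≈ 15.8%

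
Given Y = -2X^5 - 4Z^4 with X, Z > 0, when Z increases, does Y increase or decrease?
Y decreases

Taking the partial derivative:
∂Y/∂Z = -16Z^3

∂Y/∂Z = -16Z^3 < 0 (assuming positive values)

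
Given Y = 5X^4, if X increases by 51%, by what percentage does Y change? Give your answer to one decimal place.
419.9%

For Y = 5X^4:
If X → X(1 + 0.51)
Then Y → Y · (1 + 0.51)^4
     ≈ Y · 5.1989

Percentage change = ((1 + 0.51)^4 − 1) × 100% ≈ 419.9%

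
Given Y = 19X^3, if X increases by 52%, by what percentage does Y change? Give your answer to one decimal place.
251.2%

For Y = 19X^3:
If X → X(1 + 0.52)
Then Y → Y · (1 + 0.52)^3
     ≈ Y · 3.5118

Percentage change = ((1 + 0.52)^3 − 1) × 100% ≈ 251.2%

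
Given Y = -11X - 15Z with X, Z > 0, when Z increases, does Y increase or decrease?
Y decreases

Taking the partial derivative:
∂Y/∂Z = -15

∂Y/∂Z = -15 < 0 (assuming positive values)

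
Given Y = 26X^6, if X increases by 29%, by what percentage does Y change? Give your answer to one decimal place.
360.8%

For Y = 26X^6:
If X → X(1 + 0.29)
Then Y → Y · (1 + 0.29)^6
     ≈ Y · 4.6083

Percentage change = ((1 + 0.29)^6 − 1) × 100% ≈ 360.8%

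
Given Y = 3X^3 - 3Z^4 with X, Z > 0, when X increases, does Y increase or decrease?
Y increases

Taking the partial derivative:
∂Y/∂X = 9X^2

∂Y/∂X = 9X^2 > 0 (assuming positive values)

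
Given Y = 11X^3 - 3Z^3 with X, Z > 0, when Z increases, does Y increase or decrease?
Y decreases

Taking the partial derivative:
∂Y/∂Z = -9Z^2

∂Y/∂Z = -9Z^2 < 0 (assuming positive values)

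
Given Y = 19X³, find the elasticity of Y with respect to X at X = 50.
Elasticity = 3

Elasticity = (dY/dX) · (X/Y)

dY/dX = 57·X²
At X = 50: dY/dX = 142500, Y = 2375000

Elasticity = 142500 · (50 / 2375000) = 3

Interpretation: for a small percentage change in X, the percentage change in Y is approximately 3.00 times as large.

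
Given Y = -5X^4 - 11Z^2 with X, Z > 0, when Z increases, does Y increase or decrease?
Y decreases

Taking the partial derivative:
∂Y/∂Z = -22Z

∂Y/∂Z = -22Z < 0 (assuming positive values)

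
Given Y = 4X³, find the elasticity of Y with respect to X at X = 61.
Elasticity = 3

Elasticity = (dY/dX) · (X/Y)

dY/dX = 12·X²
At X = 61: dY/dX = 44652, Y = 907924

Elasticity = 44652 · (61 / 907924) = 3

Interpretation: for a small percentage change in X, the percentage change in Y is approximately 3.00 times as large.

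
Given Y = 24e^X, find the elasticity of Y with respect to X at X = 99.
Elasticity = 99

Elasticity = (dY/dX) · (X/Y)

dY/dX = 24·e^X
At X = 99: dY/dX = 24·e^99, Y = 24·e^99

Elasticity = (24·e^99) · (99 / (24·e^99)) = 99

Interpretation: for a small percentage change in X, the percentage change in Y is approximately 99.00 times as large.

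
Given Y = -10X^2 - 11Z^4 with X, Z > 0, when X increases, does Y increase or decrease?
Y decreases

Taking the partial derivative:
∂Y/∂X = -20X

∂Y/∂X = -20X < 0 (assuming positive values)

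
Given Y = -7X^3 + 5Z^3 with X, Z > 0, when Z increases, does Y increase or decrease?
Y increases

Taking the partial derivative:
∂Y/∂Z = 15Z^2

∂Y/∂Z = 15Z^2 > 0 (assuming positive values)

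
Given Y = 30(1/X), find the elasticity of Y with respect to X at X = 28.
Elasticity = -1

Elasticity = (dY/dX) · (X/Y)

dY/dX = -30/X²
At X = 28: dY/dX = -15/392, Y = 15/14

Elasticity = (-15/392) · (28 / (15/14)) = -1

Interpretation: for a small percentage change in X, the percentage change in Y is approximately -1.00 times as large.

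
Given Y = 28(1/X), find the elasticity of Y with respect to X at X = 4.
Elasticity = -1

Elasticity = (dY/dX) · (X/Y)

dY/dX = -28/X²
At X = 4: dY/dX = -7/4, Y = 7

Elasticity = (-7/4) · (4 / 7) = -1

Interpretation: for a small percentage change in X, the percentage change in Y is approximately -1.00 times as large.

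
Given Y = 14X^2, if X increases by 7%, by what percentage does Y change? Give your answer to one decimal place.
14.5%

For Y = 14X^2:
If X → X(1 + 0.07)
Then Y → Y · (1 + 0.07)^2
     = Y · 1.1449

Percentage change = ((1 + 0.07)^2 − 1) × 100% ≈ 14.5%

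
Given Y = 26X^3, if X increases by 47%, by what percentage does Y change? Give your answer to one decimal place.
217.7%

For Y = 26X^3:
If X → X(1 + 0.47)
Then Y → Y · (1 + 0.47)^3
     ≈ Y · 3.1765

Percentage change = ((1 + 0.47)^3 − 1) × 100% ≈ 217.7%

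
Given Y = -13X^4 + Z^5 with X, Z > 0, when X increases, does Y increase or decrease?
Y decreases

Taking the partial derivative:
∂Y/∂X = -52X^3

∂Y/∂X = -52X^3 < 0 (assuming positive values)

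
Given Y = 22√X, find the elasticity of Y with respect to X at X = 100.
Elasticity = 1/2

Elasticity = (dY/dX) · (X/Y)

dY/dX = 11/√X
At X = 100: dY/dX = 11/10, Y = 220

Elasticity = (11/10) · (100 / 220) = 1/2

Interpretation: for a small percentage change in X, the percentage change in Y is approximately 0.50 times as large.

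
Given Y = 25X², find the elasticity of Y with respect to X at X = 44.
Elasticity = 2

Elasticity = (dY/dX) · (X/Y)

dY/dX = 50·X
At X = 44: dY/dX = 2200, Y = 48400

Elasticity = 2200 · (44 / 48400) = 2

Interpretation: for a small percentage change in X, the percentage change in Y is approximately 2.00 times as large.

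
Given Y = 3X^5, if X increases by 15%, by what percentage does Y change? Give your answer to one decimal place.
101.1%

For Y = 3X^5:
If X → X(1 + 0.15)
Then Y → Y · (1 + 0.15)^5
     ≈ Y · 2.0114

Percentage change = ((1 + 0.15)^5 − 1) × 100% ≈ 101.1%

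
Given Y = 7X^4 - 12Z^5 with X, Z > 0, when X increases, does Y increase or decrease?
Y increases

Taking the partial derivative:
∂Y/∂X = 28X^3

∂Y/∂X = 28X^3 > 0 (assuming positive values)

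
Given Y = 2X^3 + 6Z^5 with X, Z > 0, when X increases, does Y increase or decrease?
Y increases

Taking the partial derivative:
∂Y/∂X = 6X^2

∂Y/∂X = 6X^2 > 0 (assuming positive values)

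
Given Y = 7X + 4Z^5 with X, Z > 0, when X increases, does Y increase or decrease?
Y increases

Taking the partial derivative:
∂Y/∂X = 7

∂Y/∂X = 7 > 0 (assuming positive values)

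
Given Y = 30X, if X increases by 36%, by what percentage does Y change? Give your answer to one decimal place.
36.0%

For Y = 30X:
If X → X(1 + 0.36)
Then Y → Y · (1 + 0.36)^1
     = Y · 1.3600

Percentage change = ((1 + 0.36)^1 − 1) × 100% = 36.0%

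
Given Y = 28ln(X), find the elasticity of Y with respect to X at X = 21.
Elasticity = 1/ln(21) ≈ 0.3285

Elasticity = (dY/dX) · (X/Y)

dY/dX = 28/X
At X = 21: dY/dX = 4/3, Y = 28·ln(21)

Elasticity = (4/3) · (21 / (28·ln(21))) = 1/ln(21) ≈ 0.3285

Interpretation: for a small percentage change in X, the percentage change in Y is approximately 0.33 times as large.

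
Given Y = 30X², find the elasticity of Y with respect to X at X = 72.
Elasticity = 2

Elasticity = (dY/dX) · (X/Y)

dY/dX = 60·X
At X = 72: dY/dX = 4320, Y = 155520

Elasticity = 4320 · (72 / 155520) = 2

Interpretation: for a small percentage change in X, the percentage change in Y is approximately 2.00 times as large.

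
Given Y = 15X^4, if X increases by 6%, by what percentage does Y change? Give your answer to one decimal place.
26.2%

For Y = 15X^4:
If X → X(1 + 0.06)
Then Y → Y · (1 + 0.06)^4
     ≈ Y · 1.2625

Percentage change = ((1 + 0.06)^4 − 1) × 100% ≈ 26.2%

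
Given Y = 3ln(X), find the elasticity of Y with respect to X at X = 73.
Elasticity = 1/ln(73) ≈ 0.2331

Elasticity = (dY/dX) · (X/Y)

dY/dX = 3/X
At X = 73: dY/dX = 3/73, Y = 3·ln(73)

Elasticity = (3/73) · (73 / (3·ln(73))) = 1/ln(73) ≈ 0.2331

Interpretation: for a small percentage change in X, the percentage change in Y is approximately 0.23 times as large.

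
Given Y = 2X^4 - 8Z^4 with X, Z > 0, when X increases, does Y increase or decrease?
Y increases

Taking the partial derivative:
∂Y/∂X = 8X^3

∂Y/∂X = 8X^3 > 0 (assuming positive values)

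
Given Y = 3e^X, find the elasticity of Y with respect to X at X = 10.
Elasticity = 10

Elasticity = (dY/dX) · (X/Y)

dY/dX = 3·e^X
At X = 10: dY/dX = 3·e^10, Y = 3·e^10

Elasticity = (3·e^10) · (10 / (3·e^10)) = 10

Interpretation: for a small percentage change in X, the percentage change in Y is approximately 10.00 times as large.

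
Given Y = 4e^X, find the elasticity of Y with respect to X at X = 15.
Elasticity = 15

Elasticity = (dY/dX) · (X/Y)

dY/dX = 4·e^X
At X = 15: dY/dX = 4·e^15, Y = 4·e^15

Elasticity = (4·e^15) · (15 / (4·e^15)) = 15

Interpretation: for a small percentage change in X, the percentage change in Y is approximately 15.00 times as large.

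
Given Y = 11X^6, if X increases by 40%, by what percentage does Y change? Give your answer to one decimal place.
653.0%

For Y = 11X^6:
If X → X(1 + 0.4)
Then Y → Y · (1 + 0.4)^6
     ≈ Y · 7.5295

Percentage change = ((1 + 0.4)^6 − 1) × 100% ≈ 653.0%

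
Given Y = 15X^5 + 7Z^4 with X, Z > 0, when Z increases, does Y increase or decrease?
Y increases

Taking the partial derivative:
∂Y/∂Z = 28Z^3

∂Y/∂Z = 28Z^3 > 0 (assuming positive values)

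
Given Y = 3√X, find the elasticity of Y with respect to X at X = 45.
Elasticity = 1/2

Elasticity = (dY/dX) · (X/Y)

dY/dX = 3/(2·√X)
At X = 45: dY/dX = √5/10, Y = 9·√5

Elasticity = (√5/10) · (45 / (9·√5)) = 1/2

Interpretation: for a small percentage change in X, the percentage change in Y is approximately 0.50 times as large.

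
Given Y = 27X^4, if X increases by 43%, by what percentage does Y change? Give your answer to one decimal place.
318.2%

For Y = 27X^4:
If X → X(1 + 0.43)
Then Y → Y · (1 + 0.43)^4
     ≈ Y · 4.1816

Percentage change = ((1 + 0.43)^4 − 1) × 100% ≈ 318.2%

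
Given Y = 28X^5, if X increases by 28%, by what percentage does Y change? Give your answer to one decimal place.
243.6%

For Y = 28X^5:
If X → X(1 + 0.28)
Then Y → Y · (1 + 0.28)^5
     ≈ Y · 3.4360

Percentage change = ((1 + 0.28)^5 − 1) × 100% ≈ 243.6%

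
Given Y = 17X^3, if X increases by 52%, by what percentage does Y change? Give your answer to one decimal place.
251.2%

For Y = 17X^3:
If X → X(1 + 0.52)
Then Y → Y · (1 + 0.52)^3
     ≈ Y · 3.5118

Percentage change = ((1 + 0.52)^3 − 1) × 100% ≈ 251.2%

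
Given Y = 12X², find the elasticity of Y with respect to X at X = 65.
Elasticity = 2

Elasticity = (dY/dX) · (X/Y)

dY/dX = 24·X
At X = 65: dY/dX = 1560, Y = 50700

Elasticity = 1560 · (65 / 50700) = 2

Interpretation: for a small percentage change in X, the percentage change in Y is approximately 2.00 times as large.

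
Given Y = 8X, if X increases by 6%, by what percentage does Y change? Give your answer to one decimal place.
6.0%

For Y = 8X:
If X → X(1 + 0.06)
Then Y → Y · (1 + 0.06)^1
     = Y · 1.0600

Percentage change = ((1 + 0.06)^1 − 1) × 100% = 6.0%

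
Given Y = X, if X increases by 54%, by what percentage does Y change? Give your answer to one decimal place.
54.0%

For Y = X:
If X → X(1 + 0.54)
Then Y → Y · (1 + 0.54)^1
     = Y · 1.5400

Percentage change = ((1 + 0.54)^1 − 1) × 100% = 54.0%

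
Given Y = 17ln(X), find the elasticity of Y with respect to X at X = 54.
Elasticity = 1/ln(54) ≈ 0.2507

Elasticity = (dY/dX) · (X/Y)

dY/dX = 17/X
At X = 54: dY/dX = 17/54, Y = 17·ln(54)

Elasticity = (17/54) · (54 / (17·ln(54))) = 1/ln(54) ≈ 0.2507

Interpretation: for a small percentage change in X, the percentage change in Y is approximately 0.25 times as large.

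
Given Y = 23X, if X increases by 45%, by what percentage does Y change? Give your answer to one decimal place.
45.0%

For Y = 23X:
If X → X(1 + 0.45)
Then Y → Y · (1 + 0.45)^1
     = Y · 1.4500

Percentage change = ((1 + 0.45)^1 − 1) × 100% = 45.0%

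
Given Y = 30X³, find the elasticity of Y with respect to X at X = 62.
Elasticity = 3

Elasticity = (dY/dX) · (X/Y)

dY/dX = 90·X²
At X = 62: dY/dX = 345960, Y = 7149840

Elasticity = 345960 · (62 / 7149840) = 3

Interpretation: for a small percentage change in X, the percentage change in Y is approximately 3.00 times as large.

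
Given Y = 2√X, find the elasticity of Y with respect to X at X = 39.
Elasticity = 1/2

Elasticity = (dY/dX) · (X/Y)

dY/dX = 1/√X
At X = 39: dY/dX = √39/39, Y = 2·√39

Elasticity = (√39/39) · (39 / (2·√39)) = 1/2

Interpretation: for a small percentage change in X, the percentage change in Y is approximately 0.50 times as large.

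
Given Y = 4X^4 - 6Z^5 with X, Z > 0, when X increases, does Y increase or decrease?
Y increases

Taking the partial derivative:
∂Y/∂X = 16X^3

∂Y/∂X = 16X^3 > 0 (assuming positive values)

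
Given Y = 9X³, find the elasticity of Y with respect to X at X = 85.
Elasticity = 3

Elasticity = (dY/dX) · (X/Y)

dY/dX = 27·X²
At X = 85: dY/dX = 195075, Y = 5527125

Elasticity = 195075 · (85 / 5527125) = 3

Interpretation: for a small percentage change in X, the percentage change in Y is approximately 3.00 times as large.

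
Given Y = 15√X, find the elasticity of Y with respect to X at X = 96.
Elasticity = 1/2

Elasticity = (dY/dX) · (X/Y)

dY/dX = 15/(2·√X)
At X = 96: dY/dX = 5·√6/16, Y = 60·√6

Elasticity = (5·√6/16) · (96 / (60·√6)) = 1/2

Interpretation: for a small percentage change in X, the percentage change in Y is approximately 0.50 times as large.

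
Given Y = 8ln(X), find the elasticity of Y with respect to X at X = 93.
Elasticity = 1/ln(93) ≈ 0.2206

Elasticity = (dY/dX) · (X/Y)

dY/dX = 8/X
At X = 93: dY/dX = 8/93, Y = 8·ln(93)

Elasticity = (8/93) · (93 / (8·ln(93))) = 1/ln(93) ≈ 0.2206

Interpretation: for a small percentage change in X, the percentage change in Y is approximately 0.22 times as large.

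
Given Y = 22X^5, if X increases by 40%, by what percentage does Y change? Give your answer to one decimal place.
437.8%

For Y = 22X^5:
If X → X(1 + 0.4)
Then Y → Y · (1 + 0.4)^5
     ≈ Y · 5.3782

Percentage change = ((1 + 0.4)^5 − 1) × 100% ≈ 437.8%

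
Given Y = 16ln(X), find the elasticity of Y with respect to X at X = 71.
Elasticity = 1/ln(71) ≈ 0.2346

Elasticity = (dY/dX) · (X/Y)

dY/dX = 16/X
At X = 71: dY/dX = 16/71, Y = 16·ln(71)

Elasticity = (16/71) · (71 / (16·ln(71))) = 1/ln(71) ≈ 0.2346

Interpretation: for a small percentage change in X, the percentage change in Y is approximately 0.23 times as large.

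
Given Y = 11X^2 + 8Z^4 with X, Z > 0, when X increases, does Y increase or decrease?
Y increases

Taking the partial derivative:
∂Y/∂X = 22X

∂Y/∂X = 22X > 0 (assuming positive values)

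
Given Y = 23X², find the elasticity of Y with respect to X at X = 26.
Elasticity = 2

Elasticity = (dY/dX) · (X/Y)

dY/dX = 46·X
At X = 26: dY/dX = 1196, Y = 15548

Elasticity = 1196 · (26 / 15548) = 2

Interpretation: for a small percentage change in X, the percentage change in Y is approximately 2.00 times as large.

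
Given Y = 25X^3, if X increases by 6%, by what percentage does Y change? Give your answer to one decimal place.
19.1%

For Y = 25X^3:
If X → X(1 + 0.06)
Then Y → Y · (1 + 0.06)^3
     ≈ Y · 1.1910

Percentage change = ((1 + 0.06)^3 − 1) × 100% ≈ 19.1%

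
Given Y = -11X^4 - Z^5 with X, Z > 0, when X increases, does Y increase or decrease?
Y decreases

Taking the partial derivative:
∂Y/∂X = -44X^3

∂Y/∂X = -44X^3 < 0 (assuming positive values)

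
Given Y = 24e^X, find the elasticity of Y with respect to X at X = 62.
Elasticity = 62

Elasticity = (dY/dX) · (X/Y)

dY/dX = 24·e^X
At X = 62: dY/dX = 24·e^62, Y = 24·e^62

Elasticity = (24·e^62) · (62 / (24·e^62)) = 62

Interpretation: for a small percentage change in X, the percentage change in Y is approximately 62.00 times as large.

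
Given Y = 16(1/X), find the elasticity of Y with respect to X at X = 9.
Elasticity = -1

Elasticity = (dY/dX) · (X/Y)

dY/dX = -16/X²
At X = 9: dY/dX = -16/81, Y = 16/9

Elasticity = (-16/81) · (9 / (16/9)) = -1

Interpretation: for a small percentage change in X, the percentage change in Y is approximately -1.00 times as large.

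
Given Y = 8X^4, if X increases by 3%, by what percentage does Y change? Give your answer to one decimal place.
12.6%

For Y = 8X^4:
If X → X(1 + 0.03)
Then Y → Y · (1 + 0.03)^4
     ≈ Y · 1.1255

Percentage change = ((1 + 0.03)^4 − 1) × 100% ≈ 12.6%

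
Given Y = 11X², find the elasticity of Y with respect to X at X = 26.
Elasticity = 2

Elasticity = (dY/dX) · (X/Y)

dY/dX = 22·X
At X = 26: dY/dX = 572, Y = 7436

Elasticity = 572 · (26 / 7436) = 2

Interpretation: for a small percentage change in X, the percentage change in Y is approximately 2.00 times as large.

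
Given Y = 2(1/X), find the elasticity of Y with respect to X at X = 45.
Elasticity = -1

Elasticity = (dY/dX) · (X/Y)

dY/dX = -2/X²
At X = 45: dY/dX = -2/2025, Y = 2/45

Elasticity = (-2/2025) · (45 / (2/45)) = -1

Interpretation: for a small percentage change in X, the percentage change in Y is approximately -1.00 times as large.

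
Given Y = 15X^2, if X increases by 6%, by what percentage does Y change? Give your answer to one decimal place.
12.4%

For Y = 15X^2:
If X → X(1 + 0.06)
Then Y → Y · (1 + 0.06)^2
     = Y · 1.1236

Percentage change = ((1 + 0.06)^2 − 1) × 100% ≈ 12.4%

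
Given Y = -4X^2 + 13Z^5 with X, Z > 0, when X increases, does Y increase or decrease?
Y decreases

Taking the partial derivative:
∂Y/∂X = -8X

∂Y/∂X = -8X < 0 (assuming positive values)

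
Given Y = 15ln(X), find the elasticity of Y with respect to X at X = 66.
Elasticity = 1/ln(66) ≈ 0.2387

Elasticity = (dY/dX) · (X/Y)

dY/dX = 15/X
At X = 66: dY/dX = 5/22, Y = 15·ln(66)

Elasticity = (5/22) · (66 / (15·ln(66))) = 1/ln(66) ≈ 0.2387

Interpretation: for a small percentage change in X, the percentage change in Y is approximately 0.24 times as large.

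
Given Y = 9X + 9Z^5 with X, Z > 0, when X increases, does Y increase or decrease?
Y increases

Taking the partial derivative:
∂Y/∂X = 9

∂Y/∂X = 9 > 0 (assuming positive values)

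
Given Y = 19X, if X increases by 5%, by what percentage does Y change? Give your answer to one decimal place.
5.0%

For Y = 19X:
If X → X(1 + 0.05)
Then Y → Y · (1 + 0.05)^1
     = Y · 1.0500

Percentage change = ((1 + 0.05)^1 − 1) × 100% = 5.0%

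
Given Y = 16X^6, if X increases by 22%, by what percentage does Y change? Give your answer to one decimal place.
229.7%

For Y = 16X^6:
If X → X(1 + 0.22)
Then Y → Y · (1 + 0.22)^6
     ≈ Y · 3.2973

Percentage change = ((1 + 0.22)^6 − 1) × 100% ≈ 229.7%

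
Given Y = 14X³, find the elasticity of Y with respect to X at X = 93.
Elasticity = 3

Elasticity = (dY/dX) · (X/Y)

dY/dX = 42·X²
At X = 93: dY/dX = 363258, Y = 11260998

Elasticity = 363258 · (93 / 11260998) = 3

Interpretation: for a small percentage change in X, the percentage change in Y is approximately 3.00 times as large.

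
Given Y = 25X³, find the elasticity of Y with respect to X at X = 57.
Elasticity = 3

Elasticity = (dY/dX) · (X/Y)

dY/dX = 75·X²
At X = 57: dY/dX = 243675, Y = 4629825

Elasticity = 243675 · (57 / 4629825) = 3

Interpretation: for a small percentage change in X, the percentage change in Y is approximately 3.00 times as large.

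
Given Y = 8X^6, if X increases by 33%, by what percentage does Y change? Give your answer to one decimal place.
453.5%

For Y = 8X^6:
If X → X(1 + 0.33)
Then Y → Y · (1 + 0.33)^6
     ≈ Y · 5.5349

Percentage change = ((1 + 0.33)^6 − 1) × 100% ≈ 453.5%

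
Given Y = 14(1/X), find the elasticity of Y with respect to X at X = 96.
Elasticity = -1

Elasticity = (dY/dX) · (X/Y)

dY/dX = -14/X²
At X = 96: dY/dX = -7/4608, Y = 7/48

Elasticity = (-7/4608) · (96 / (7/48)) = -1

Interpretation: for a small percentage change in X, the percentage change in Y is approximately -1.00 times as large.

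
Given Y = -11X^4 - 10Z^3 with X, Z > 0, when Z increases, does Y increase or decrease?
Y decreases

Taking the partial derivative:
∂Y/∂Z = -30Z^2

∂Y/∂Z = -30Z^2 < 0 (assuming positive values)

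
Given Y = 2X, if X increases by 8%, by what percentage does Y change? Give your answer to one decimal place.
8.0%

For Y = 2X:
If X → X(1 + 0.08)
Then Y → Y · (1 + 0.08)^1
     = Y · 1.0800

Percentage change = ((1 + 0.08)^1 − 1) × 100% = 8.0%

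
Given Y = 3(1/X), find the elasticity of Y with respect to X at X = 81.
Elasticity = -1

Elasticity = (dY/dX) · (X/Y)

dY/dX = -3/X²
At X = 81: dY/dX = -1/2187, Y = 1/27

Elasticity = (-1/2187) · (81 / (1/27)) = -1

Interpretation: for a small percentage change in X, the percentage change in Y is approximately -1.00 times as large.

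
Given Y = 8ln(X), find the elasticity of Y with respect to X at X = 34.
Elasticity = 1/ln(34) ≈ 0.2836

Elasticity = (dY/dX) · (X/Y)

dY/dX = 8/X
At X = 34: dY/dX = 4/17, Y = 8·ln(34)

Elasticity = (4/17) · (34 / (8·ln(34))) = 1/ln(34) ≈ 0.2836

Interpretation: for a small percentage change in X, the percentage change in Y is approximately 0.28 times as large.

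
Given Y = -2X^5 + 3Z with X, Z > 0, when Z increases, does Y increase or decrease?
Y increases

Taking the partial derivative:
∂Y/∂Z = 3

∂Y/∂Z = 3 > 0 (assuming positive values)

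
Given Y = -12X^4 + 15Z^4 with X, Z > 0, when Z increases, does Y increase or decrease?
Y increases

Taking the partial derivative:
∂Y/∂Z = 60Z^3

∂Y/∂Z = 60Z^3 > 0 (assuming positive values)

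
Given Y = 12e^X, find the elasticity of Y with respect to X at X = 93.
Elasticity = 93

Elasticity = (dY/dX) · (X/Y)

dY/dX = 12·e^X
At X = 93: dY/dX = 12·e^93, Y = 12·e^93

Elasticity = (12·e^93) · (93 / (12·e^93)) = 93

Interpretation: for a small percentage change in X, the percentage change in Y is approximately 93.00 times as large.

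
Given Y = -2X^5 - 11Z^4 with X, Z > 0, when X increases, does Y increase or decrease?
Y decreases

Taking the partial derivative:
∂Y/∂X = -10X^4

∂Y/∂X = -10X^4 < 0 (assuming positive values)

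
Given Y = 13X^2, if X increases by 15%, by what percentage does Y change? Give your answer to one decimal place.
32.3%

For Y = 13X^2:
If X → X(1 + 0.15)
Then Y → Y · (1 + 0.15)^2
     = Y · 1.3225

Percentage change = ((1 + 0.15)^2 − 1) × 100% ≈ 32.3%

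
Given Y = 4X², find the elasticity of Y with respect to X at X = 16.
Elasticity = 2

Elasticity = (dY/dX) · (X/Y)

dY/dX = 8·X
At X = 16: dY/dX = 128, Y = 1024

Elasticity = 128 · (16 / 1024) = 2

Interpretation: for a small percentage change in X, the percentage change in Y is approximately 2.00 times as large.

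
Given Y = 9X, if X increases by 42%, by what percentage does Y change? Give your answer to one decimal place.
42.0%

For Y = 9X:
If X → X(1 + 0.42)
Then Y → Y · (1 + 0.42)^1
     = Y · 1.4200

Percentage change = ((1 + 0.42)^1 − 1) × 100% = 42.0%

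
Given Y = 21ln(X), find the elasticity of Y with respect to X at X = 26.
Elasticity = 1/ln(26) ≈ 0.3069

Elasticity = (dY/dX) · (X/Y)

dY/dX = 21/X
At X = 26: dY/dX = 21/26, Y = 21·ln(26)

Elasticity = (21/26) · (26 / (21·ln(26))) = 1/ln(26) ≈ 0.3069

Interpretation: for a small percentage change in X, the percentage change in Y is approximately 0.31 times as large.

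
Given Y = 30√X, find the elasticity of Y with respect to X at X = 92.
Elasticity = 1/2

Elasticity = (dY/dX) · (X/Y)

dY/dX = 15/√X
At X = 92: dY/dX = 15·√23/46, Y = 60·√23

Elasticity = (15·√23/46) · (92 / (60·√23)) = 1/2

Interpretation: for a small percentage change in X, the percentage change in Y is approximately 0.50 times as large.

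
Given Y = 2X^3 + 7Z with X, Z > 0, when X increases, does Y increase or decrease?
Y increases

Taking the partial derivative:
∂Y/∂X = 6X^2

∂Y/∂X = 6X^2 > 0 (assuming positive values)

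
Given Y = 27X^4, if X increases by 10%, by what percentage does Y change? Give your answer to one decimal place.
46.4%

For Y = 27X^4:
If X → X(1 + 0.1)
Then Y → Y · (1 + 0.1)^4
     = Y · 1.4641

Percentage change = ((1 + 0.1)^4 − 1) × 100% ≈ 46.4%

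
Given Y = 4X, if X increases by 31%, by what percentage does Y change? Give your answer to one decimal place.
31.0%

For Y = 4X:
If X → X(1 + 0.31)
Then Y → Y · (1 + 0.31)^1
     = Y · 1.3100

Percentage change = ((1 + 0.31)^1 − 1) × 100% = 31.0%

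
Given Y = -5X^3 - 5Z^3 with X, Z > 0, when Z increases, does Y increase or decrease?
Y decreases

Taking the partial derivative:
∂Y/∂Z = -15Z^2

∂Y/∂Z = -15Z^2 < 0 (assuming positive values)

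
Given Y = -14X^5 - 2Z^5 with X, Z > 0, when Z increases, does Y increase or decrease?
Y decreases

Taking the partial derivative:
∂Y/∂Z = -10Z^4

∂Y/∂Z = -10Z^4 < 0 (assuming positive values)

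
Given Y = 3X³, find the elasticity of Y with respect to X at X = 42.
Elasticity = 3

Elasticity = (dY/dX) · (X/Y)

dY/dX = 9·X²
At X = 42: dY/dX = 15876, Y = 222264

Elasticity = 15876 · (42 / 222264) = 3

Interpretation: for a small percentage change in X, the percentage change in Y is approximately 3.00 times as large.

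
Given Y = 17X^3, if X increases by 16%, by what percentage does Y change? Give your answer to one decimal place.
56.1%

For Y = 17X^3:
If X → X(1 + 0.16)
Then Y → Y · (1 + 0.16)^3
     ≈ Y · 1.5609

Percentage change = ((1 + 0.16)^3 − 1) × 100% ≈ 56.1%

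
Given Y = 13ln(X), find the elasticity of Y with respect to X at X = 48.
Elasticity = 1/ln(48) ≈ 0.2583

Elasticity = (dY/dX) · (X/Y)

dY/dX = 13/X
At X = 48: dY/dX = 13/48, Y = 13·ln(48)

Elasticity = (13/48) · (48 / (13·ln(48))) = 1/ln(48) ≈ 0.2583

Interpretation: for a small percentage change in X, the percentage change in Y is approximately 0.26 times as large.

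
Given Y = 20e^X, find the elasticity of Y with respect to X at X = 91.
Elasticity = 91

Elasticity = (dY/dX) · (X/Y)

dY/dX = 20·e^X
At X = 91: dY/dX = 20·e^91, Y = 20·e^91

Elasticity = (20·e^91) · (91 / (20·e^91)) = 91

Interpretation: for a small percentage change in X, the percentage change in Y is approximately 91.00 times as large.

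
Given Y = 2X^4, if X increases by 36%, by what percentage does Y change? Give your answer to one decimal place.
242.1%

For Y = 2X^4:
If X → X(1 + 0.36)
Then Y → Y · (1 + 0.36)^4
     ≈ Y · 3.4210

Percentage change = ((1 + 0.36)^4 − 1) × 100% ≈ 242.1%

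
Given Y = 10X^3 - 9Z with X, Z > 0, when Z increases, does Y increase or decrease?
Y decreases

Taking the partial derivative:
∂Y/∂Z = -9

∂Y/∂Z = -9 < 0 (assuming positive values)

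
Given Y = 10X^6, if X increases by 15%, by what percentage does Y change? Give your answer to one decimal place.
131.3%

For Y = 10X^6:
If X → X(1 + 0.15)
Then Y → Y · (1 + 0.15)^6
     ≈ Y · 2.3131

Percentage change = ((1 + 0.15)^6 − 1) × 100% ≈ 131.3%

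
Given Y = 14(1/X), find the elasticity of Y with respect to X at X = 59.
Elasticity = -1

Elasticity = (dY/dX) · (X/Y)

dY/dX = -14/X²
At X = 59: dY/dX = -14/3481, Y = 14/59

Elasticity = (-14/3481) · (59 / (14/59)) = -1

Interpretation: for a small percentage change in X, the percentage change in Y is approximately -1.00 times as large.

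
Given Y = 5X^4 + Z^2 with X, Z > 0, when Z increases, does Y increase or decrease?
Y increases

Taking the partial derivative:
∂Y/∂Z = 2Z

∂Y/∂Z = 2Z > 0 (assuming positive values)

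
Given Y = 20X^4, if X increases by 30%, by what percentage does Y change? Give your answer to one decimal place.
185.6%

For Y = 20X^4:
If X → X(1 + 0.3)
Then Y → Y · (1 + 0.3)^4
     = Y · 2.8561

Percentage change = ((1 + 0.3)^4 − 1) × 100% ≈ 185.6%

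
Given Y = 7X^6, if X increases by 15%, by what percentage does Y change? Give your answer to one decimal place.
131.3%

For Y = 7X^6:
If X → X(1 + 0.15)
Then Y → Y · (1 + 0.15)^6
     ≈ Y · 2.3131

Percentage change = ((1 + 0.15)^6 − 1) × 100% ≈ 131.3%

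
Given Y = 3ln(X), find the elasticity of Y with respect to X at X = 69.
Elasticity = 1/ln(69) ≈ 0.2362

Elasticity = (dY/dX) · (X/Y)

dY/dX = 3/X
At X = 69: dY/dX = 1/23, Y = 3·ln(69)

Elasticity = (1/23) · (69 / (3·ln(69))) = 1/ln(69) ≈ 0.2362

Interpretation: for a small percentage change in X, the percentage change in Y is approximately 0.24 times as large.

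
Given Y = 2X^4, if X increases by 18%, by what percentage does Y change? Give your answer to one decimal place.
93.9%

For Y = 2X^4:
If X → X(1 + 0.18)
Then Y → Y · (1 + 0.18)^4
     ≈ Y · 1.9388

Percentage change = ((1 + 0.18)^4 − 1) × 100% ≈ 93.9%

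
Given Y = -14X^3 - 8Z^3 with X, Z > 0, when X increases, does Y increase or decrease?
Y decreases

Taking the partial derivative:
∂Y/∂X = -42X^2

∂Y/∂X = -42X^2 < 0 (assuming positive values)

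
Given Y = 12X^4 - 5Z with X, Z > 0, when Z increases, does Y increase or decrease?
Y decreases

Taking the partial derivative:
∂Y/∂Z = -5

∂Y/∂Z = -5 < 0 (assuming positive values)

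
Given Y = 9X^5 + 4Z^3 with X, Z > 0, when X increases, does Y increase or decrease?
Y increases

Taking the partial derivative:
∂Y/∂X = 45X^4

∂Y/∂X = 45X^4 > 0 (assuming positive values)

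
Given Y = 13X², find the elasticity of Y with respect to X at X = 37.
Elasticity = 2

Elasticity = (dY/dX) · (X/Y)

dY/dX = 26·X
At X = 37: dY/dX = 962, Y = 17797

Elasticity = 962 · (37 / 17797) = 2

Interpretation: for a small percentage change in X, the percentage change in Y is approximately 2.00 times as large.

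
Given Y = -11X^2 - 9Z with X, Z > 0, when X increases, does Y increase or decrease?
Y decreases

Taking the partial derivative:
∂Y/∂X = -22X

∂Y/∂X = -22X < 0 (assuming positive values)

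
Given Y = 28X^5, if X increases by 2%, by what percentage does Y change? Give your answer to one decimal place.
10.4%

For Y = 28X^5:
If X → X(1 + 0.02)
Then Y → Y · (1 + 0.02)^5
     ≈ Y · 1.1041

Percentage change = ((1 + 0.02)^5 − 1) × 100% ≈ 10.4%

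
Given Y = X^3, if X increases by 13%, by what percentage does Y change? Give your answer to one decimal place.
44.3%

For Y = X^3:
If X → X(1 + 0.13)
Then Y → Y · (1 + 0.13)^3
     ≈ Y · 1.4429

Percentage change = ((1 + 0.13)^3 − 1) × 100% ≈ 44.3%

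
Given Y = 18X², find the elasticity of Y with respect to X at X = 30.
Elasticity = 2

Elasticity = (dY/dX) · (X/Y)

dY/dX = 36·X
At X = 30: dY/dX = 1080, Y = 16200

Elasticity = 1080 · (30 / 16200) = 2

Interpretation: for a small percentage change in X, the percentage change in Y is approximately 2.00 times as large.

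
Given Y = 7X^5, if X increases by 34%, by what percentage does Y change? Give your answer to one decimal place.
332.0%

For Y = 7X^5:
If X → X(1 + 0.34)
Then Y → Y · (1 + 0.34)^5
     ≈ Y · 4.3204

Percentage change = ((1 + 0.34)^5 − 1) × 100% ≈ 332.0%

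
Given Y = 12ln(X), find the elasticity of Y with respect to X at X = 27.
Elasticity = 1/ln(27) ≈ 0.3034

Elasticity = (dY/dX) · (X/Y)

dY/dX = 12/X
At X = 27: dY/dX = 4/9, Y = 12·ln(27)

Elasticity = (4/9) · (27 / (12·ln(27))) = 1/ln(27) ≈ 0.3034

Interpretation: for a small percentage change in X, the percentage change in Y is approximately 0.30 times as large.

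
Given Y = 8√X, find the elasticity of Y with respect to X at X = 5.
Elasticity = 1/2

Elasticity = (dY/dX) · (X/Y)

dY/dX = 4/√X
At X = 5: dY/dX = 4·√5/5, Y = 8·√5

Elasticity = (4·√5/5) · (5 / (8·√5)) = 1/2

Interpretation: for a small percentage change in X, the percentage change in Y is approximately 0.50 times as large.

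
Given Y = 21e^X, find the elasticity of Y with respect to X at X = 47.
Elasticity = 47

Elasticity = (dY/dX) · (X/Y)

dY/dX = 21·e^X
At X = 47: dY/dX = 21·e^47, Y = 21·e^47

Elasticity = (21·e^47) · (47 / (21·e^47)) = 47

Interpretation: for a small percentage change in X, the percentage change in Y is approximately 47.00 times as large.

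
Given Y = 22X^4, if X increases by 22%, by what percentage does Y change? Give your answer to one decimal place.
121.5%

For Y = 22X^4:
If X → X(1 + 0.22)
Then Y → Y · (1 + 0.22)^4
     ≈ Y · 2.2153

Percentage change = ((1 + 0.22)^4 − 1) × 100% ≈ 121.5%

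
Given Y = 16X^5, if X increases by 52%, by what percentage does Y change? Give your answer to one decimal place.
711.4%

For Y = 16X^5:
If X → X(1 + 0.52)
Then Y → Y · (1 + 0.52)^5
     ≈ Y · 8.1137

Percentage change = ((1 + 0.52)^5 − 1) × 100% ≈ 711.4%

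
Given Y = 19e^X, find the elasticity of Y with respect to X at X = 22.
Elasticity = 22

Elasticity = (dY/dX) · (X/Y)

dY/dX = 19·e^X
At X = 22: dY/dX = 19·e^22, Y = 19·e^22

Elasticity = (19·e^22) · (22 / (19·e^22)) = 22

Interpretation: for a small percentage change in X, the percentage change in Y is approximately 22.00 times as large.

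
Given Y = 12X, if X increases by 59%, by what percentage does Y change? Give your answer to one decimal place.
59.0%

For Y = 12X:
If X → X(1 + 0.59)
Then Y → Y · (1 + 0.59)^1
     = Y · 1.5900

Percentage change = ((1 + 0.59)^1 − 1) × 100% = 59.0%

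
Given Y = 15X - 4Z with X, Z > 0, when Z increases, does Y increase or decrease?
Y decreases

Taking the partial derivative:
∂Y/∂Z = -4

∂Y/∂Z = -4 < 0 (assuming positive values)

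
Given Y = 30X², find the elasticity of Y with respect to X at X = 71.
Elasticity = 2

Elasticity = (dY/dX) · (X/Y)

dY/dX = 60·X
At X = 71: dY/dX = 4260, Y = 151230

Elasticity = 4260 · (71 / 151230) = 2

Interpretation: for a small percentage change in X, the percentage change in Y is approximately 2.00 times as large.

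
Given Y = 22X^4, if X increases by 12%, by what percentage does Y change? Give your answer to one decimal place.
57.4%

For Y = 22X^4:
If X → X(1 + 0.12)
Then Y → Y · (1 + 0.12)^4
     ≈ Y · 1.5735

Percentage change = ((1 + 0.12)^4 − 1) × 100% ≈ 57.4%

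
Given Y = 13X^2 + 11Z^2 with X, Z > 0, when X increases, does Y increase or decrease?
Y increases

Taking the partial derivative:
∂Y/∂X = 26X

∂Y/∂X = 26X > 0 (assuming positive values)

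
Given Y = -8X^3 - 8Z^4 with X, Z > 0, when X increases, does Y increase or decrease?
Y decreases

Taking the partial derivative:
∂Y/∂X = -24X^2

∂Y/∂X = -24X^2 < 0 (assuming positive values)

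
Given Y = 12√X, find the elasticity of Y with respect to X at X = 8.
Elasticity = 1/2

Elasticity = (dY/dX) · (X/Y)

dY/dX = 6/√X
At X = 8: dY/dX = 3·√2/2, Y = 24·√2

Elasticity = (3·√2/2) · (8 / (24·√2)) = 1/2

Interpretation: for a small percentage change in X, the percentage change in Y is approximately 0.50 times as large.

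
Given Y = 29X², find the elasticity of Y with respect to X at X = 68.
Elasticity = 2

Elasticity = (dY/dX) · (X/Y)

dY/dX = 58·X
At X = 68: dY/dX = 3944, Y = 134096

Elasticity = 3944 · (68 / 134096) = 2

Interpretation: for a small percentage change in X, the percentage change in Y is approximately 2.00 times as large.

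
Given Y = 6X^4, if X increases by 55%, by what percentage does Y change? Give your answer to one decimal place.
477.2%

For Y = 6X^4:
If X → X(1 + 0.55)
Then Y → Y · (1 + 0.55)^4
     ≈ Y · 5.7720

Percentage change = ((1 + 0.55)^4 − 1) × 100% ≈ 477.2%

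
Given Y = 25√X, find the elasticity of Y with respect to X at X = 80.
Elasticity = 1/2

Elasticity = (dY/dX) · (X/Y)

dY/dX = 25/(2·√X)
At X = 80: dY/dX = 5·√5/8, Y = 100·√5

Elasticity = (5·√5/8) · (80 / (100·√5)) = 1/2

Interpretation: for a small percentage change in X, the percentage change in Y is approximately 0.50 times as large.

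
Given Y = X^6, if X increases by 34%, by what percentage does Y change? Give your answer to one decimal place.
478.9%

For Y = X^6:
If X → X(1 + 0.34)
Then Y → Y · (1 + 0.34)^6
     ≈ Y · 5.7893

Percentage change = ((1 + 0.34)^6 − 1) × 100% ≈ 478.9%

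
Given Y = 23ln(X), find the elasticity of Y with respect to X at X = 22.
Elasticity = 1/ln(22) ≈ 0.3235

Elasticity = (dY/dX) · (X/Y)

dY/dX = 23/X
At X = 22: dY/dX = 23/22, Y = 23·ln(22)

Elasticity = (23/22) · (22 / (23·ln(22))) = 1/ln(22) ≈ 0.3235

Interpretation: for a small percentage change in X, the percentage change in Y is approximately 0.32 times as large.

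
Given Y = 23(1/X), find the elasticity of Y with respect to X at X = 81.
Elasticity = -1

Elasticity = (dY/dX) · (X/Y)

dY/dX = -23/X²
At X = 81: dY/dX = -23/6561, Y = 23/81

Elasticity = (-23/6561) · (81 / (23/81)) = -1

Interpretation: for a small percentage change in X, the percentage change in Y is approximately -1.00 times as large.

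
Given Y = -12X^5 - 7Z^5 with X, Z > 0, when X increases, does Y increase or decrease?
Y decreases

Taking the partial derivative:
∂Y/∂X = -60X^4

∂Y/∂X = -60X^4 < 0 (assuming positive values)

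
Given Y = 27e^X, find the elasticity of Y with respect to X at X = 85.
Elasticity = 85

Elasticity = (dY/dX) · (X/Y)

dY/dX = 27·e^X
At X = 85: dY/dX = 27·e^85, Y = 27·e^85

Elasticity = (27·e^85) · (85 / (27·e^85)) = 85

Interpretation: for a small percentage change in X, the percentage change in Y is approximately 85.00 times as large.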